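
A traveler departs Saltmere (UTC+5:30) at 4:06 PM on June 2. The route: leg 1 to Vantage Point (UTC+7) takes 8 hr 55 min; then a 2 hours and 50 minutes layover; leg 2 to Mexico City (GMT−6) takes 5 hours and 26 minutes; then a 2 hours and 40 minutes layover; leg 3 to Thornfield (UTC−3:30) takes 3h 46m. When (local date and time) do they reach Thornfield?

Convert departure to UTC: 4:06 PM − 5:30 = 10:36 AM UTC on Jun 2.
Add 8 hours and 55 minutes leg 1 → 7:31 PM UTC.
Add 2 hours and 50 minutes layover in Vantage Point → 10:21 PM UTC.
Add 5 hours 26 minutes leg 2 → 3:47 AM UTC (Jun 3).
Add 2 hours and 40 minutes layover in Mexico City → 6:27 AM UTC.
Add 3 hours and 46 minutes leg 3 → 10:13 AM UTC.
Thornfield is UTC−3:30, so local arrival = 10:13 AM − 3:30 = 6:43 AM on Jun 3.

6:43 AM on June 3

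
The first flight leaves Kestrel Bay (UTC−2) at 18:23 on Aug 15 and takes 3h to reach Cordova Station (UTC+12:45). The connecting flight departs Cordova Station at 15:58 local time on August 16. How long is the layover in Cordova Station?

3 hours 50 minutes

Convert departure to UTC: 18:23 + 2:00 = 20:23 UTC on Aug 15.
Add 3 hours flight time → 23:23 UTC.
Cordova Station is UTC+12:45, so local arrival = 23:23 + 12:45 = 12:08 on Aug 16.
Layover = 15:58 − 12:08 = 3 hours 50 minutes.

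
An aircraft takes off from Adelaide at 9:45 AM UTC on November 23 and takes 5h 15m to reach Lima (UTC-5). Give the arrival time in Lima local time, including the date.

10:00 AM on November 23

Departure is given in UTC: 9:45 AM on Nov 23.
Add 5 hours 15 minutes → 3:00 PM UTC.
Lima is UTC−5:00: 3:00 PM − 5:00 = 10:00 AM on Nov 23.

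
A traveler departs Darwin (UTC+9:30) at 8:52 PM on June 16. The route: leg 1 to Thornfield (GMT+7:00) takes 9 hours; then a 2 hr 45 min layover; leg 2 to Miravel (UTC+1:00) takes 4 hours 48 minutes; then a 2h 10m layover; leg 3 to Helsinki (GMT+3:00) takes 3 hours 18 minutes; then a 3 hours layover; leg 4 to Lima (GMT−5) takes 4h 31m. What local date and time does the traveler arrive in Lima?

Convert departure to UTC: 8:52 PM − 9:30 = 11:22 AM UTC on Jun 16.
Add 9 hours leg 1 → 8:22 PM UTC.
Add 2 hours and 45 minutes layover in Thornfield → 11:07 PM UTC.
Add 4 hours 48 minutes leg 2 → 3:55 AM UTC (Jun 17).
Add 2 hours 10 minutes layover in Miravel → 6:05 AM UTC.
Add 3 hours and 18 minutes leg 3 → 9:23 AM UTC.
Add 3 hours layover in Helsinki → 12:23 PM UTC.
Add 4 hours and 31 minutes leg 4 → 4:54 PM UTC.
Lima is UTC−5:00, so local arrival = 4:54 PM − 5:00 = 11:54 AM on Jun 17.

11:54 AM on Jun 17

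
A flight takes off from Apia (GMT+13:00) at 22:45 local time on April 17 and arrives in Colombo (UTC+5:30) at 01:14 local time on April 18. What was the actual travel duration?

9 hours 59 minutes

Departure in UTC: 22:45 − 13:00 = 09:45 on Apr 17.
Arrival in UTC: 01:14 − 5:30 = 19:44 on Apr 17.
Elapsed = 19:44 − 09:45 = 9 hours 59 minutes.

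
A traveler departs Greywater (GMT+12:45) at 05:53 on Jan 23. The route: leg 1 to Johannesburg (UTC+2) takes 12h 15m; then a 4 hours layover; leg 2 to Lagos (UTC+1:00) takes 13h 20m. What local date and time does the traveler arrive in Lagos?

Convert departure to UTC: 05:53 − 12:45 = 17:08 UTC on Jan 22.
Add 12 hours and 15 minutes leg 1 → 05:23 UTC (Jan 23).
Add 4 hours layover in Johannesburg → 09:23 UTC.
Add 13 hours 20 minutes leg 2 → 22:43 UTC.
Lagos is UTC+1:00, so local arrival = 22:43 + 1:00 = 23:43 on Jan 23.

23:43 on Jan 23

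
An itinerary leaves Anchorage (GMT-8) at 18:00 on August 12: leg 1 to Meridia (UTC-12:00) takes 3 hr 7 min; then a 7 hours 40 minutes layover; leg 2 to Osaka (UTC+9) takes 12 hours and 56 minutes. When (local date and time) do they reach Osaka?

10:43 on August 14

Convert departure to UTC: 18:00 + 8:00 = 02:00 UTC on Aug 13.
Add 3 hours and 7 minutes leg 1 → 05:07 UTC.
Add 7 hours and 40 minutes layover in Meridia → 12:47 UTC.
Add 12 hours and 56 minutes leg 2 → 01:43 UTC (Aug 14).
Osaka is UTC+9:00, so local arrival = 01:43 + 9:00 = 10:43 on Aug 14.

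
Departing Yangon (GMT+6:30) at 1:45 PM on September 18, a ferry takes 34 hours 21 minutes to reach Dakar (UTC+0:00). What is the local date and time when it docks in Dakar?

5:36 PM on September 19

Dakar is 6:30 behind Yangon.
After 34 hours and 21 minutes it is 12:06 AM (Sep 20) in Yangon.
Shift by the zone difference: 12:06 AM − 6:30 = 5:36 PM on Sep 19 in Dakar.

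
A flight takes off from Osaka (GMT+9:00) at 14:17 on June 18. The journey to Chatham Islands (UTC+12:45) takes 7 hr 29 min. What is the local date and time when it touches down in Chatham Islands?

01:31 on Jun 19

Convert departure to UTC: 14:17 − 9:00 = 05:17 UTC on Jun 18.
Add 7 hours and 29 minutes travel time → 12:46 UTC.
Chatham Islands is UTC+12:45, so local arrival = 12:46 + 12:45 = 01:31 on Jun 19.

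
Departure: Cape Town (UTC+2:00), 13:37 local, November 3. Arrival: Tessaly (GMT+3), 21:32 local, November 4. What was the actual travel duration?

Departure in UTC: 13:37 − 2:00 = 11:37 on Nov 3.
Arrival in UTC: 21:32 − 3:00 = 18:32 on Nov 4.
Elapsed = 18:32 − 11:37 (+1 day) = 30 hours 55 minutes.

30 hours 55 minutes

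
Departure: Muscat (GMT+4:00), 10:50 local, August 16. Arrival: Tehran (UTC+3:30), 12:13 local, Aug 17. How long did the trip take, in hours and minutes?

Tehran is 0:30 behind Muscat.
Clock-face elapsed time (ignoring zones) is 25 hours 23 minutes.
Actual elapsed = 25 hours 23 minutes + 0:30 = 25 hours 53 minutes.

25 hours 53 minutes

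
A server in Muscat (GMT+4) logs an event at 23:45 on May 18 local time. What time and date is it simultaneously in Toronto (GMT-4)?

15:45 on May 18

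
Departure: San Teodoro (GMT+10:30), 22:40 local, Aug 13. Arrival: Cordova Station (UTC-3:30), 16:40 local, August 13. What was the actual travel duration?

8 hours

Cordova Station is 14:00 behind San Teodoro.
Clock-face elapsed time (ignoring zones) is −6 hours.
Actual elapsed = −6 hours + 14:00 = 8 hours.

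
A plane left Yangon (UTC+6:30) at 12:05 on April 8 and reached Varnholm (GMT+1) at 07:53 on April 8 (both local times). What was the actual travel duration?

Varnholm is 5:30 behind Yangon.
Clock-face elapsed time (ignoring zones) is −4 hours 12 minutes.
Actual elapsed = −4 hours 12 minutes + 5:30 = 1 hour 18 minutes.

1 hour 18 minutes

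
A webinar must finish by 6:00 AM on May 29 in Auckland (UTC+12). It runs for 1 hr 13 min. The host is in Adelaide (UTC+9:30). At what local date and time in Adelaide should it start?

Target end time in UTC: 6:00 AM − 12:00 = 6:00 PM on May 28.
Subtract 1 hour and 13 minutes → start 4:47 PM UTC on May 28.
Adelaide is UTC+9:30: 4:47 PM + 9:30 = 2:17 AM on May 29.

2:17 AM on May 29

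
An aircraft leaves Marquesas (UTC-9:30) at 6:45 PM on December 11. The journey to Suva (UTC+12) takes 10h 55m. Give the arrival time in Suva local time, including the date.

3:10 AM on December 13

Convert departure to UTC: 6:45 PM + 9:30 = 4:15 AM UTC on Dec 12.
Add 10 hours 55 minutes travel time → 3:10 PM UTC.
Suva is UTC+12:00, so local arrival = 3:10 PM + 12:00 = 3:10 AM on Dec 13.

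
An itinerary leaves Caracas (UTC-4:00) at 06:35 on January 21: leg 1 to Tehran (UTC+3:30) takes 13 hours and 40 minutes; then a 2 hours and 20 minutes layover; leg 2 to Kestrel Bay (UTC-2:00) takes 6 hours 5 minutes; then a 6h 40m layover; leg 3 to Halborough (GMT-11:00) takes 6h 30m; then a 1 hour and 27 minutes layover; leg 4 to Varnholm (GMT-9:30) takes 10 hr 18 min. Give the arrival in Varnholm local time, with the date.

Convert departure to UTC: 06:35 + 4:00 = 10:35 UTC on Jan 21.
Add 13 hours 40 minutes leg 1 → 00:15 UTC (Jan 22).
Add 2 hours and 20 minutes layover in Tehran → 02:35 UTC.
Add 6 hours 5 minutes leg 2 → 08:40 UTC.
Add 6 hours 40 minutes layover in Kestrel Bay → 15:20 UTC.
Add 6 hours 30 minutes leg 3 → 21:50 UTC.
Add 1 hour and 27 minutes layover in Halborough → 23:17 UTC.
Add 10 hours 18 minutes leg 4 → 09:35 UTC (Jan 23).
Varnholm is UTC−9:30, so local arrival = 09:35 − 9:30 = 00:05 on Jan 23.

00:05 on January 23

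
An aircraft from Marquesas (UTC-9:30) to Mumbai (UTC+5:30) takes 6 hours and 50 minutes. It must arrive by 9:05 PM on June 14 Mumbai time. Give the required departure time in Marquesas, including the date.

11:15 PM on Jun 13

Target arrival in UTC: 9:05 PM − 5:30 = 3:35 PM on Jun 14.
Subtract 6 hours 50 minutes → departure 8:45 AM UTC on Jun 14.
Marquesas is UTC−9:30: 8:45 AM − 9:30 = 11:15 PM on Jun 13.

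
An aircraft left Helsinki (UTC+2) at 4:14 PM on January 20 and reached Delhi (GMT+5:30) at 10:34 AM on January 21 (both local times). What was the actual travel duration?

Delhi is 3:30 ahead of Helsinki.
Clock-face elapsed time (ignoring zones) is 18 hours 20 minutes.
Actual elapsed = 18 hours 20 minutes − 3:30 = 14 hours 50 minutes.

14 hours 50 minutes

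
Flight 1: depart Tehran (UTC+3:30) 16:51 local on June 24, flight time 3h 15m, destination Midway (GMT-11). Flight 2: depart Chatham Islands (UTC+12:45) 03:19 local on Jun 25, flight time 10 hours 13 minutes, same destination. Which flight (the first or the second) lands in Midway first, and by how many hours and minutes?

Flight 1 in UTC: 16:51 − 3:30 = 13:21 on Jun 24.
+3 hours 15 minutes → arrive 16:36 UTC on Jun 24.
Flight 2 in UTC: 03:19 − 12:45 = 14:34 on Jun 24.
+10 hours 13 minutes → arrive 00:47 UTC on Jun 25.
Flight 1 lands earlier by 8 hours 11 minutes.

the first, by 8 hours 11 minutes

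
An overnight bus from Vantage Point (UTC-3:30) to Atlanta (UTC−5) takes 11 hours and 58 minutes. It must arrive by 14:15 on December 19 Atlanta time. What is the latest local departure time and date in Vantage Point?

03:47 on Dec 19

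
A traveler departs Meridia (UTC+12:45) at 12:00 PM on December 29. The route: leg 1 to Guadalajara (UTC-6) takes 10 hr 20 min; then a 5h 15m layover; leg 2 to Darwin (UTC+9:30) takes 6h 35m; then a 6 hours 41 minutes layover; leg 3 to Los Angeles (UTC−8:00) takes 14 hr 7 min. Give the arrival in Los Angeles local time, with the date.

Convert departure to UTC: 12:00 PM − 12:45 = 11:15 PM UTC on Dec 28.
Add 10 hours and 20 minutes leg 1 → 9:35 AM UTC (Dec 29).
Add 5 hours and 15 minutes layover in Guadalajara → 2:50 PM UTC.
Add 6 hours 35 minutes leg 2 → 9:25 PM UTC.
Add 6 hours and 41 minutes layover in Darwin → 4:06 AM UTC (Dec 30).
Add 14 hours 7 minutes leg 3 → 6:13 PM UTC.
Los Angeles is UTC−8:00, so local arrival = 6:13 PM − 8:00 = 10:13 AM on Dec 30.

10:13 AM on Dec 30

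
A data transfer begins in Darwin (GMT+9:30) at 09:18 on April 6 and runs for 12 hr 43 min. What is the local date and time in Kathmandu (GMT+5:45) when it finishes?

18:16 on April 6

Kathmandu is 3:45 behind Darwin.
After 12 hours and 43 minutes it is 22:01 in Darwin.
Shift by the zone difference: 22:01 − 3:45 = 18:16 on Apr 6 in Kathmandu.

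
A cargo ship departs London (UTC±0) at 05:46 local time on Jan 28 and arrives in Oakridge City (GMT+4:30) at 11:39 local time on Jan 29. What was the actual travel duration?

Oakridge City is 4:30 ahead of London.
Clock-face elapsed time (ignoring zones) is 29 hours 53 minutes.
Actual elapsed = 29 hours 53 minutes − 4:30 = 25 hours 23 minutes.

25 hours 23 minutes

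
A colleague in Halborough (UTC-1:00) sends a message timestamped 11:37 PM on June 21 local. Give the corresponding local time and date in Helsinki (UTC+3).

3:37 AM on June 22

In UTC: 11:37 PM + 1:00 = 12:37 AM on Jun 22.
Helsinki is UTC+3:00: 12:37 AM + 3:00 = 3:37 AM on Jun 22.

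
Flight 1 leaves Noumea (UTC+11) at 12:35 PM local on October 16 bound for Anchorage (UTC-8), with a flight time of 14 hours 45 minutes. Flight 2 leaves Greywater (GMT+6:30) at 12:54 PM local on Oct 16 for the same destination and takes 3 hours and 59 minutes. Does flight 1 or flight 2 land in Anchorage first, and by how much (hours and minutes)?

the second, by 5 hours 57 minutes

Flight 1 in UTC: 12:35 PM − 11:00 = 1:35 AM on Oct 16.
+14 hours 45 minutes → arrive 4:20 PM UTC on Oct 16.
Flight 2 in UTC: 12:54 PM − 6:30 = 6:24 AM on Oct 16.
+3 hours 59 minutes → arrive 10:23 AM UTC on Oct 16.
Flight 2 lands earlier by 5 hours 57 minutes.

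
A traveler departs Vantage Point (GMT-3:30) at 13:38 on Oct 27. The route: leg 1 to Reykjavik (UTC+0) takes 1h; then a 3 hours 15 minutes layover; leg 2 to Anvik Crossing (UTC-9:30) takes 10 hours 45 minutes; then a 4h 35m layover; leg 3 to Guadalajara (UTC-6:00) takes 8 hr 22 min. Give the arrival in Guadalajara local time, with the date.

15:05 on October 28

Convert departure to UTC: 13:38 + 3:30 = 17:08 UTC on Oct 27.
Add 1 hour leg 1 → 18:08 UTC.
Add 3 hours 15 minutes layover in Reykjavik → 21:23 UTC.
Add 10 hours and 45 minutes leg 2 → 08:08 UTC (Oct 28).
Add 4 hours and 35 minutes layover in Anvik Crossing → 12:43 UTC.
Add 8 hours 22 minutes leg 3 → 21:05 UTC.
Guadalajara is UTC−6:00, so local arrival = 21:05 − 6:00 = 15:05 on Oct 28.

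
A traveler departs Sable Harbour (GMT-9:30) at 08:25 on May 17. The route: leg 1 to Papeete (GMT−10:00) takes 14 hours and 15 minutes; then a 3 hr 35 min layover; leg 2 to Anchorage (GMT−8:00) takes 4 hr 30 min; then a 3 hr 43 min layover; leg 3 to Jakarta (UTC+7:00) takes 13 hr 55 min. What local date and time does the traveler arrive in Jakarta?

16:53 on May 19

Convert departure to UTC: 08:25 + 9:30 = 17:55 UTC on May 17.
Add 14 hours 15 minutes leg 1 → 08:10 UTC (May 18).
Add 3 hours 35 minutes layover in Papeete → 11:45 UTC.
Add 4 hours and 30 minutes leg 2 → 16:15 UTC.
Add 3 hours and 43 minutes layover in Anchorage → 19:58 UTC.
Add 13 hours 55 minutes leg 3 → 09:53 UTC (May 19).
Jakarta is UTC+7:00, so local arrival = 09:53 + 7:00 = 16:53 on May 19.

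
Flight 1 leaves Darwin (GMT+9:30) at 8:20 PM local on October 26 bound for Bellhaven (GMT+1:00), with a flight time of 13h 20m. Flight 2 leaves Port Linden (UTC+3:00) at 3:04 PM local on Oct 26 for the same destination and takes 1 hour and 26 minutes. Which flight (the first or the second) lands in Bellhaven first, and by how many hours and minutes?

Flight 1 in UTC: 8:20 PM − 9:30 = 10:50 AM on Oct 26.
+13 hours and 20 minutes → arrive 12:10 AM UTC on Oct 27.
Flight 2 in UTC: 3:04 PM − 3:00 = 12:04 PM on Oct 26.
+1 hour 26 minutes → arrive 1:30 PM UTC on Oct 26.
Flight 2 lands earlier by 10 hours 40 minutes.

the second, by 10 hours 40 minutes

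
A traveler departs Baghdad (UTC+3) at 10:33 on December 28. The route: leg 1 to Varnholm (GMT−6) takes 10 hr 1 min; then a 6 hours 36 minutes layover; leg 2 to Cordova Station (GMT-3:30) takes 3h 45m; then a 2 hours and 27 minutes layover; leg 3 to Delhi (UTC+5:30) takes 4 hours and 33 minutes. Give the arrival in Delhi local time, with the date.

16:25 on Dec 29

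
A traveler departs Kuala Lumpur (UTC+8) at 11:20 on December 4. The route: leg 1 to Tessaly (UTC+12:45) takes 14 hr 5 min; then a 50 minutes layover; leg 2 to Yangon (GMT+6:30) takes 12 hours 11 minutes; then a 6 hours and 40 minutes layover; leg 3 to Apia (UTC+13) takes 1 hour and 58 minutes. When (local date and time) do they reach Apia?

04:04 on December 6

Convert departure to UTC: 11:20 − 8:00 = 03:20 UTC on Dec 4.
Add 14 hours 5 minutes leg 1 → 17:25 UTC.
Add 50 minutes layover in Tessaly → 18:15 UTC.
Add 12 hours and 11 minutes leg 2 → 06:26 UTC (Dec 5).
Add 6 hours 40 minutes layover in Yangon → 13:06 UTC.
Add 1 hour and 58 minutes leg 3 → 15:04 UTC.
Apia is UTC+13:00, so local arrival = 15:04 + 13:00 = 04:04 on Dec 6.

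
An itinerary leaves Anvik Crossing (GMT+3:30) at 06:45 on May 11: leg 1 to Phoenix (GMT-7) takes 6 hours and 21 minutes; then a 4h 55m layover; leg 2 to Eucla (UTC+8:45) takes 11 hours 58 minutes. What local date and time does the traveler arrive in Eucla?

11:14 on May 12

Convert departure to UTC: 06:45 − 3:30 = 03:15 UTC on May 11.
Add 6 hours and 21 minutes leg 1 → 09:36 UTC.
Add 4 hours and 55 minutes layover in Phoenix → 14:31 UTC.
Add 11 hours 58 minutes leg 2 → 02:29 UTC (May 12).
Eucla is UTC+8:45, so local arrival = 02:29 + 8:45 = 11:14 on May 12.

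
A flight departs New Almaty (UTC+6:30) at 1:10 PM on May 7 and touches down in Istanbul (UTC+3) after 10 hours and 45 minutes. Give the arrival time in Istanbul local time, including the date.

8:25 PM on May 7

Convert departure to UTC: 1:10 PM − 6:30 = 6:40 AM UTC on May 7.
Add 10 hours and 45 minutes travel time → 5:25 PM UTC.
Istanbul is UTC+3:00, so local arrival = 5:25 PM + 3:00 = 8:25 PM on May 7.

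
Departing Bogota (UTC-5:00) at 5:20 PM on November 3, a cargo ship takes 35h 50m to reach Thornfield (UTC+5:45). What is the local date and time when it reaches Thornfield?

Convert departure to UTC: 5:20 PM + 5:00 = 10:20 PM UTC on Nov 3.
Add 35 hours 50 minutes travel time → 10:10 AM UTC (Nov 5).
Thornfield is UTC+5:45, so local arrival = 10:10 AM + 5:45 = 3:55 PM on Nov 5.

3:55 PM on November 5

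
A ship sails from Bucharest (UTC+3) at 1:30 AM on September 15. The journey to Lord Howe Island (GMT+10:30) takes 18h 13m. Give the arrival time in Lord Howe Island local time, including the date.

3:13 AM on September 16

Convert departure to UTC: 1:30 AM − 3:00 = 10:30 PM UTC on Sep 14.
Add 18 hours and 13 minutes travel time → 4:43 PM UTC (Sep 15).
Lord Howe Island is UTC+10:30, so local arrival = 4:43 PM + 10:30 = 3:13 AM on Sep 16.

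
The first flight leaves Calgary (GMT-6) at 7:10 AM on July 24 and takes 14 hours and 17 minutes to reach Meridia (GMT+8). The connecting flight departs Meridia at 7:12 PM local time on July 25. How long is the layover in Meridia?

7 hours 45 minutes

Convert departure to UTC: 7:10 AM + 6:00 = 1:10 PM UTC on Jul 24.
Add 14 hours 17 minutes flight time → 3:27 AM UTC (Jul 25).
Meridia is UTC+8:00, so local arrival = 3:27 AM + 8:00 = 11:27 AM on Jul 25.
Layover = 7:12 PM − 11:27 AM = 7 hours 45 minutes.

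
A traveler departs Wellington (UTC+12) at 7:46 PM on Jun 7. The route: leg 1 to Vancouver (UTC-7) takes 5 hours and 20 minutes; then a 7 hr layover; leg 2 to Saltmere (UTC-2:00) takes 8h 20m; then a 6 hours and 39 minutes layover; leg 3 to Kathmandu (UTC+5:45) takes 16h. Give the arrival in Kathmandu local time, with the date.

8:50 AM on June 9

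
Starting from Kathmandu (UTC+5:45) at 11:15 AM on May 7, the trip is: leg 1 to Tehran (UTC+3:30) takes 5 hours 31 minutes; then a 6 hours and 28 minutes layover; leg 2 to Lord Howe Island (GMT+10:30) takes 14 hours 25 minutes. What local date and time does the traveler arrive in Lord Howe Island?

6:24 PM on May 8

Convert departure to UTC: 11:15 AM − 5:45 = 5:30 AM UTC on May 7.
Add 5 hours and 31 minutes leg 1 → 11:01 AM UTC.
Add 6 hours 28 minutes layover in Tehran → 5:29 PM UTC.
Add 14 hours 25 minutes leg 2 → 7:54 AM UTC (May 8).
Lord Howe Island is UTC+10:30, so local arrival = 7:54 AM + 10:30 = 6:24 PM on May 8.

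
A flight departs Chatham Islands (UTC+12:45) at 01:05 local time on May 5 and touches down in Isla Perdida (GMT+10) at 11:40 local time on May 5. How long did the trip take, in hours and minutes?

13 hours 20 minutes

Departure in UTC: 01:05 − 12:45 = 12:20 on May 4.
Arrival in UTC: 11:40 − 10:00 = 01:40 on May 5.
Elapsed = 01:40 − 12:20 (+1 day) = 13 hours 20 minutes.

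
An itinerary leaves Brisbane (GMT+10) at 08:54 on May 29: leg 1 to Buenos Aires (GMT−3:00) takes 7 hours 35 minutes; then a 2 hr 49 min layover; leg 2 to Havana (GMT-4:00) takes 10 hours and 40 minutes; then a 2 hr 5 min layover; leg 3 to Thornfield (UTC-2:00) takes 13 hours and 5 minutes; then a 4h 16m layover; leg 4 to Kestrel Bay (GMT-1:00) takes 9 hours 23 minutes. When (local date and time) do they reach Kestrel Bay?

Convert departure to UTC: 08:54 − 10:00 = 22:54 UTC on May 28.
Add 7 hours and 35 minutes leg 1 → 06:29 UTC (May 29).
Add 2 hours 49 minutes layover in Buenos Aires → 09:18 UTC.
Add 10 hours and 40 minutes leg 2 → 19:58 UTC.
Add 2 hours and 5 minutes layover in Havana → 22:03 UTC.
Add 13 hours 5 minutes leg 3 → 11:08 UTC (May 30).
Add 4 hours 16 minutes layover in Thornfield → 15:24 UTC.
Add 9 hours 23 minutes leg 4 → 00:47 UTC (May 31).
Kestrel Bay is UTC−1:00, so local arrival = 00:47 − 1:00 = 23:47 on May 30.

23:47 on May 30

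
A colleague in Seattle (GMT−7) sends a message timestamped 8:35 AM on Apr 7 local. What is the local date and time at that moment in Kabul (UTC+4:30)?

8:05 PM on April 7

Kabul is 11:30 ahead of Seattle.
Shift by the zone difference: 8:35 AM + 11:30 = 8:05 PM on Apr 7 in Kabul.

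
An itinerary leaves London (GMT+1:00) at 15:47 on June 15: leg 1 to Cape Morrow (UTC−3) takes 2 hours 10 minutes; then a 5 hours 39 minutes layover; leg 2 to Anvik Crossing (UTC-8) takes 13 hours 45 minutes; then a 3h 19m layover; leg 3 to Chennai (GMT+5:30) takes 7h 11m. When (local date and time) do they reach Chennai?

04:21 on Jun 17

Convert departure to UTC: 15:47 − 1:00 = 14:47 UTC on Jun 15.
Add 2 hours 10 minutes leg 1 → 16:57 UTC.
Add 5 hours and 39 minutes layover in Cape Morrow → 22:36 UTC.
Add 13 hours and 45 minutes leg 2 → 12:21 UTC (Jun 16).
Add 3 hours 19 minutes layover in Anvik Crossing → 15:40 UTC.
Add 7 hours and 11 minutes leg 3 → 22:51 UTC.
Chennai is UTC+5:30, so local arrival = 22:51 + 5:30 = 04:21 on Jun 17.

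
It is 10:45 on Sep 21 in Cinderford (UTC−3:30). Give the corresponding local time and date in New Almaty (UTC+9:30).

23:45 on Sep 21

In UTC: 10:45 + 3:30 = 14:15 on Sep 21.
New Almaty is UTC+9:30: 14:15 + 9:30 = 23:45 on Sep 21.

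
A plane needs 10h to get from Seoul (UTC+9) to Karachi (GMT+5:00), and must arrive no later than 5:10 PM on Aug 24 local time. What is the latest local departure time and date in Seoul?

Target arrival in UTC: 5:10 PM − 5:00 = 12:10 PM on Aug 24.
Subtract 10 hours → departure 2:10 AM UTC on Aug 24.
Seoul is UTC+9:00: 2:10 AM + 9:00 = 11:10 AM on Aug 24.

11:10 AM on Aug 24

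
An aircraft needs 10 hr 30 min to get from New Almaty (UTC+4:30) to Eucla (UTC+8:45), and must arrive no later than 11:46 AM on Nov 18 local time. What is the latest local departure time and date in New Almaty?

9:01 PM on November 17

Target arrival in UTC: 11:46 AM − 8:45 = 3:01 AM on Nov 18.
Subtract 10 hours 30 minutes → departure 4:31 PM UTC on Nov 17.
New Almaty is UTC+4:30: 4:31 PM + 4:30 = 9:01 PM on Nov 17.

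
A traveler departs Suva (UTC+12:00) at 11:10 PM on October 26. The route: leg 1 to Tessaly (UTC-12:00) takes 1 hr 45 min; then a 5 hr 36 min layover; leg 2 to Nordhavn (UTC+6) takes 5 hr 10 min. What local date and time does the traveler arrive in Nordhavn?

Convert departure to UTC: 11:10 PM − 12:00 = 11:10 AM UTC on Oct 26.
Add 1 hour 45 minutes leg 1 → 12:55 PM UTC.
Add 5 hours 36 minutes layover in Tessaly → 6:31 PM UTC.
Add 5 hours 10 minutes leg 2 → 11:41 PM UTC.
Nordhavn is UTC+6:00, so local arrival = 11:41 PM + 6:00 = 5:41 AM on Oct 27.

5:41 AM on October 27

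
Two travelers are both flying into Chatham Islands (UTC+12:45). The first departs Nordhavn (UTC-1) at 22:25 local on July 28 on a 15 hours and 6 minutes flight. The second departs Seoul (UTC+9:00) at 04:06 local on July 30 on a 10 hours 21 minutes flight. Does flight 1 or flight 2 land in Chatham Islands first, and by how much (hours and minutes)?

Flight 1 in UTC: 22:25 + 1:00 = 23:25 on Jul 28.
+15 hours and 6 minutes → arrive 14:31 UTC on Jul 29.
Flight 2 in UTC: 04:06 − 9:00 = 19:06 on Jul 29.
+10 hours and 21 minutes → arrive 05:27 UTC on Jul 30.
Flight 1 lands earlier by 14 hours 56 minutes.

the first, by 14 hours 56 minutes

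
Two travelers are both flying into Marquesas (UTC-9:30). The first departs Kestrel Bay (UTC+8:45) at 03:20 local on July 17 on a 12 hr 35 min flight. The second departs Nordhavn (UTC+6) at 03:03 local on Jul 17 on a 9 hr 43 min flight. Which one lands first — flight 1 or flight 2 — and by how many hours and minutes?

the second, by 24 minutes

Flight 1 in UTC: 03:20 − 8:45 = 18:35 on Jul 16.
+12 hours 35 minutes → arrive 07:10 UTC on Jul 17.
Flight 2 in UTC: 03:03 − 6:00 = 21:03 on Jul 16.
+9 hours 43 minutes → arrive 06:46 UTC on Jul 17.
Flight 2 lands earlier by 24 minutes.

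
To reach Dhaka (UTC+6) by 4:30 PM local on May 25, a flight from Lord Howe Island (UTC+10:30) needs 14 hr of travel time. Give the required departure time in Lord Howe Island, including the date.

Target arrival in UTC: 4:30 PM − 6:00 = 10:30 AM on May 25.
Subtract 14 hours → departure 8:30 PM UTC on May 24.
Lord Howe Island is UTC+10:30: 8:30 PM + 10:30 = 7:00 AM on May 25.

7:00 AM on May 25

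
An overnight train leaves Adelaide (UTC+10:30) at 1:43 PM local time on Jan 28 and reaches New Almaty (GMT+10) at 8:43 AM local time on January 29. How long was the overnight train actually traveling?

19 hours 30 minutes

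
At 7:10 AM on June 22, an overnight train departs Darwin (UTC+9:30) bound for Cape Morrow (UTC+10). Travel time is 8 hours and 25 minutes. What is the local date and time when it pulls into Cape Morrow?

4:05 PM on Jun 22

Convert departure to UTC: 7:10 AM − 9:30 = 9:40 PM UTC on Jun 21.
Add 8 hours 25 minutes travel time → 6:05 AM UTC (Jun 22).
Cape Morrow is UTC+10:00, so local arrival = 6:05 AM + 10:00 = 4:05 PM on Jun 22.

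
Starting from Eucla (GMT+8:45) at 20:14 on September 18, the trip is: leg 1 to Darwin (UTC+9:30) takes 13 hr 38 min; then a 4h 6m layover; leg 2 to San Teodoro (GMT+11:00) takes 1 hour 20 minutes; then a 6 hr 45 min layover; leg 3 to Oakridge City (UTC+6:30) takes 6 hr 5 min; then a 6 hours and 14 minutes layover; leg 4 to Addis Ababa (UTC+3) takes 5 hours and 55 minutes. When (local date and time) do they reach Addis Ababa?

10:32 on September 20

Convert departure to UTC: 20:14 − 8:45 = 11:29 UTC on Sep 18.
Add 13 hours 38 minutes leg 1 → 01:07 UTC (Sep 19).
Add 4 hours and 6 minutes layover in Darwin → 05:13 UTC.
Add 1 hour 20 minutes leg 2 → 06:33 UTC.
Add 6 hours 45 minutes layover in San Teodoro → 13:18 UTC.
Add 6 hours and 5 minutes leg 3 → 19:23 UTC.
Add 6 hours and 14 minutes layover in Oakridge City → 01:37 UTC (Sep 20).
Add 5 hours and 55 minutes leg 4 → 07:32 UTC.
Addis Ababa is UTC+3:00, so local arrival = 07:32 + 3:00 = 10:32 on Sep 20.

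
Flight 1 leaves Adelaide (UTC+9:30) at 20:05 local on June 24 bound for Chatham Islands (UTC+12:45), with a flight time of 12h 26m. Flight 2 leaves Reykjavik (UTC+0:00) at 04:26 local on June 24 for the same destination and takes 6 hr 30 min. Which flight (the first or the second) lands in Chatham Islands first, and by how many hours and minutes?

Flight 1 in UTC: 20:05 − 9:30 = 10:35 on Jun 24.
+12 hours and 26 minutes → arrive 23:01 UTC on Jun 24.
Flight 2 departs at 04:26 UTC (Jun 24).
+6 hours and 30 minutes → arrive 10:56 UTC on Jun 24.
Flight 2 lands earlier by 12 hours 5 minutes.

the second, by 12 hours 5 minutes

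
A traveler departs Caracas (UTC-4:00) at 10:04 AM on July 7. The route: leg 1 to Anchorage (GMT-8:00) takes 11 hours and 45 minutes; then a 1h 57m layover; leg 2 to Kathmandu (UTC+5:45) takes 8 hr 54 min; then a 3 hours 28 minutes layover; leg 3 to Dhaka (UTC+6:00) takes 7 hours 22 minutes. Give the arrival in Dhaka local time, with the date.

Convert departure to UTC: 10:04 AM + 4:00 = 2:04 PM UTC on Jul 7.
Add 11 hours 45 minutes leg 1 → 1:49 AM UTC (Jul 8).
Add 1 hour 57 minutes layover in Anchorage → 3:46 AM UTC.
Add 8 hours and 54 minutes leg 2 → 12:40 PM UTC.
Add 3 hours and 28 minutes layover in Kathmandu → 4:08 PM UTC.
Add 7 hours and 22 minutes leg 3 → 11:30 PM UTC.
Dhaka is UTC+6:00, so local arrival = 11:30 PM + 6:00 = 5:30 AM on Jul 9.

5:30 AM on July 9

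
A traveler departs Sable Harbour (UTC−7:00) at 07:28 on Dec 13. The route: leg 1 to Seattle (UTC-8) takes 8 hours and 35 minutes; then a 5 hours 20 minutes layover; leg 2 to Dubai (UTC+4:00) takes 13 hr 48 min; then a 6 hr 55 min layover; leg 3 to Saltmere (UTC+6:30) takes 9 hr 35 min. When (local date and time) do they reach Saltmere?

Convert departure to UTC: 07:28 + 7:00 = 14:28 UTC on Dec 13.
Add 8 hours 35 minutes leg 1 → 23:03 UTC.
Add 5 hours and 20 minutes layover in Seattle → 04:23 UTC (Dec 14).
Add 13 hours and 48 minutes leg 2 → 18:11 UTC.
Add 6 hours and 55 minutes layover in Dubai → 01:06 UTC (Dec 15).
Add 9 hours 35 minutes leg 3 → 10:41 UTC.
Saltmere is UTC+6:30, so local arrival = 10:41 + 6:30 = 17:11 on Dec 15.

17:11 on Dec 15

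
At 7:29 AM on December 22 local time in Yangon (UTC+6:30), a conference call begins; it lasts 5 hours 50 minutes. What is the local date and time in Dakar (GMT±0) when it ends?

6:49 AM on December 22

Convert start to UTC: 7:29 AM − 6:30 = 12:59 AM UTC on Dec 22.
Add 5 hours and 50 minutes duration → 6:49 AM UTC.
Dakar is UTC+0, so local end time is the same: 6:49 AM on Dec 22.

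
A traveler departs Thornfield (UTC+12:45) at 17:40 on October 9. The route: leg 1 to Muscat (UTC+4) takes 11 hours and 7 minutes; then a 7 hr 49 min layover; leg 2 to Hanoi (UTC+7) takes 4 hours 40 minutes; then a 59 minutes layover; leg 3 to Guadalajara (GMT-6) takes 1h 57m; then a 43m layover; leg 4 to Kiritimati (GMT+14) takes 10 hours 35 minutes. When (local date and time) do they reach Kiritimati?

08:45 on Oct 11

Convert departure to UTC: 17:40 − 12:45 = 04:55 UTC on Oct 9.
Add 11 hours 7 minutes leg 1 → 16:02 UTC.
Add 7 hours and 49 minutes layover in Muscat → 23:51 UTC.
Add 4 hours 40 minutes leg 2 → 04:31 UTC (Oct 10).
Add 59 minutes layover in Hanoi → 05:30 UTC.
Add 1 hour 57 minutes leg 3 → 07:27 UTC.
Add 43 minutes layover in Guadalajara → 08:10 UTC.
Add 10 hours 35 minutes leg 4 → 18:45 UTC.
Kiritimati is UTC+14:00, so local arrival = 18:45 + 14:00 = 08:45 on Oct 11.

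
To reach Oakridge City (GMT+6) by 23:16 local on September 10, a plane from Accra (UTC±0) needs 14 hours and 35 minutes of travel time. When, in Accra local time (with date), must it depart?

Target arrival in UTC: 23:16 − 6:00 = 17:16 on Sep 10.
Subtract 14 hours and 35 minutes → departure 02:41 UTC on Sep 10.
Accra is UTC+0, so departure is 02:41 on Sep 10.

02:41 on September 10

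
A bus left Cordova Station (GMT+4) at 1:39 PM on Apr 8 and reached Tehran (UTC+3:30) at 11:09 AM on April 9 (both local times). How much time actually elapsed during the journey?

22 hours

Tehran is 0:30 behind Cordova Station.
Clock-face elapsed time (ignoring zones) is 21 hours 30 minutes.
Actual elapsed = 21 hours 30 minutes + 0:30 = 22 hours.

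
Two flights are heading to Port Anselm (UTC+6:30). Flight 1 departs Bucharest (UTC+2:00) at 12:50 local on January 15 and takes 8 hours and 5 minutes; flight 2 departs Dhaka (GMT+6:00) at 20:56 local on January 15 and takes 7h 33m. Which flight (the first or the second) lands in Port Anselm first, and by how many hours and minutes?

the first, by 3 hours 34 minutes

Flight 1 in UTC: 12:50 − 2:00 = 10:50 on Jan 15.
+8 hours and 5 minutes → arrive 18:55 UTC on Jan 15.
Flight 2 in UTC: 20:56 − 6:00 = 14:56 on Jan 15.
+7 hours and 33 minutes → arrive 22:29 UTC on Jan 15.
Flight 1 lands earlier by 3 hours 34 minutes.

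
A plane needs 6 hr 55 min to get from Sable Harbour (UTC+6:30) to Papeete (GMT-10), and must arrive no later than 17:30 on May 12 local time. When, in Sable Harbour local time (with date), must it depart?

03:05 on May 13

Target arrival in UTC: 17:30 + 10:00 = 03:30 on May 13.
Subtract 6 hours and 55 minutes → departure 20:35 UTC on May 12.
Sable Harbour is UTC+6:30: 20:35 + 6:30 = 03:05 on May 13.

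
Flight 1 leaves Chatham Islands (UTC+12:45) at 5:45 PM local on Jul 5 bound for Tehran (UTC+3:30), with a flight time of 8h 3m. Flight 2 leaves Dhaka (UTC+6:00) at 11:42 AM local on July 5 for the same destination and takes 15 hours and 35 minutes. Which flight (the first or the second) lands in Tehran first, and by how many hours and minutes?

Flight 1 in UTC: 5:45 PM − 12:45 = 5:00 AM on Jul 5.
+8 hours and 3 minutes → arrive 1:03 PM UTC on Jul 5.
Flight 2 in UTC: 11:42 AM − 6:00 = 5:42 AM on Jul 5.
+15 hours 35 minutes → arrive 9:17 PM UTC on Jul 5.
Flight 1 lands earlier by 8 hours 14 minutes.

the first, by 8 hours 14 minutes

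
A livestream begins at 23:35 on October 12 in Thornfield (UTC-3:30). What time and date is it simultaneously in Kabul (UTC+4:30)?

In UTC: 23:35 + 3:30 = 03:05 on Oct 13.
Kabul is UTC+4:30: 03:05 + 4:30 = 07:35 on Oct 13.

07:35 on Oct 13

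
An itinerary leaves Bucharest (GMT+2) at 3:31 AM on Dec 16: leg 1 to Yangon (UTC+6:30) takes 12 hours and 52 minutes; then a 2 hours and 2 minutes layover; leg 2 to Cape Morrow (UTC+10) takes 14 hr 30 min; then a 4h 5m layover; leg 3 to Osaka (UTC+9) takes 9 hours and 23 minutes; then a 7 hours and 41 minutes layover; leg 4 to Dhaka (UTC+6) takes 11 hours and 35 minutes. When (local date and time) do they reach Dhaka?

Convert departure to UTC: 3:31 AM − 2:00 = 1:31 AM UTC on Dec 16.
Add 12 hours and 52 minutes leg 1 → 2:23 PM UTC.
Add 2 hours and 2 minutes layover in Yangon → 4:25 PM UTC.
Add 14 hours 30 minutes leg 2 → 6:55 AM UTC (Dec 17).
Add 4 hours and 5 minutes layover in Cape Morrow → 11:00 AM UTC.
Add 9 hours 23 minutes leg 3 → 8:23 PM UTC.
Add 7 hours and 41 minutes layover in Osaka → 4:04 AM UTC (Dec 18).
Add 11 hours 35 minutes leg 4 → 3:39 PM UTC.
Dhaka is UTC+6:00, so local arrival = 3:39 PM + 6:00 = 9:39 PM on Dec 18.

9:39 PM on Dec 18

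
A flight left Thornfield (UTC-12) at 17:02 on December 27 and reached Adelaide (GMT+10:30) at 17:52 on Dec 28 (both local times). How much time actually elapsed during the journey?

Departure in UTC: 17:02 + 12:00 = 05:02 on Dec 28.
Arrival in UTC: 17:52 − 10:30 = 07:22 on Dec 28.
Elapsed = 07:22 − 05:02 = 2 hours 20 minutes.

2 hours 20 minutes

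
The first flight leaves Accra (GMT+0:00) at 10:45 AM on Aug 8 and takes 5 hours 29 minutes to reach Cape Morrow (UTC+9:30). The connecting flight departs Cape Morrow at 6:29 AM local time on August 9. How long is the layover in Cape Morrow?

4 hours 45 minutes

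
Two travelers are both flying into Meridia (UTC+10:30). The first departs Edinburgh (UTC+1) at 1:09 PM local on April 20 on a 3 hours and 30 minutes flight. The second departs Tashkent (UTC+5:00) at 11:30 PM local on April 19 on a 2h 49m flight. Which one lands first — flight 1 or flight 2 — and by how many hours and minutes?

Flight 1 in UTC: 1:09 PM − 1:00 = 12:09 PM on Apr 20.
+3 hours 30 minutes → arrive 3:39 PM UTC on Apr 20.
Flight 2 in UTC: 11:30 PM − 5:00 = 6:30 PM on Apr 19.
+2 hours 49 minutes → arrive 9:19 PM UTC on Apr 19.
Flight 2 lands earlier by 18 hours 20 minutes.

the second, by 18 hours 20 minutes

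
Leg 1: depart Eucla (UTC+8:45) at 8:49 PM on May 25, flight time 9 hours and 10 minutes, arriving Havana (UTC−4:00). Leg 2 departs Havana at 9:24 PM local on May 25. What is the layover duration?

Convert departure to UTC: 8:49 PM − 8:45 = 12:04 PM UTC on May 25.
Add 9 hours and 10 minutes flight time → 9:14 PM UTC.
Havana is UTC−4:00, so local arrival = 9:14 PM − 4:00 = 5:14 PM on May 25.
Layover = 9:24 PM − 5:14 PM = 4 hours 10 minutes.

4 hours 10 minutes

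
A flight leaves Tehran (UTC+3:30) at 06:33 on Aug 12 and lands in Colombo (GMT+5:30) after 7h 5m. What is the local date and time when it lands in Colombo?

15:38 on August 12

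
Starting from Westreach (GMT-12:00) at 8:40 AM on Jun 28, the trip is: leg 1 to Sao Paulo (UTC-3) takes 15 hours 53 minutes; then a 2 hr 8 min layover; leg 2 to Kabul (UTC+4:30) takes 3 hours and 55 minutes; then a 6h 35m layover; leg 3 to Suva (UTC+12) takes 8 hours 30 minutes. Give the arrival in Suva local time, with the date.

9:41 PM on June 30

Convert departure to UTC: 8:40 AM + 12:00 = 8:40 PM UTC on Jun 28.
Add 15 hours 53 minutes leg 1 → 12:33 PM UTC (Jun 29).
Add 2 hours 8 minutes layover in Sao Paulo → 2:41 PM UTC.
Add 3 hours 55 minutes leg 2 → 6:36 PM UTC.
Add 6 hours and 35 minutes layover in Kabul → 1:11 AM UTC (Jun 30).
Add 8 hours and 30 minutes leg 3 → 9:41 AM UTC.
Suva is UTC+12:00, so local arrival = 9:41 AM + 12:00 = 9:41 PM on Jun 30.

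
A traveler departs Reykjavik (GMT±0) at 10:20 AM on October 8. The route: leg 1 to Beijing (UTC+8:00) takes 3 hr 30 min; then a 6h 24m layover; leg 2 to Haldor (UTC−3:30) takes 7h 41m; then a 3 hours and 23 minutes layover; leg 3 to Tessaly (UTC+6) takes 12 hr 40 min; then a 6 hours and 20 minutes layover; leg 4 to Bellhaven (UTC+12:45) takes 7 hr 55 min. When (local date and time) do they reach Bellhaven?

10:58 PM on October 10

Reykjavik is at UTC+0, so departure is already 10:20 AM UTC on Oct 8.
Add 3 hours and 30 minutes leg 1 → 1:50 PM UTC.
Add 6 hours 24 minutes layover in Beijing → 8:14 PM UTC.
Add 7 hours and 41 minutes leg 2 → 3:55 AM UTC (Oct 9).
Add 3 hours and 23 minutes layover in Haldor → 7:18 AM UTC.
Add 12 hours and 40 minutes leg 3 → 7:58 PM UTC.
Add 6 hours and 20 minutes layover in Tessaly → 2:18 AM UTC (Oct 10).
Add 7 hours and 55 minutes leg 4 → 10:13 AM UTC.
Bellhaven is UTC+12:45, so local arrival = 10:13 AM + 12:45 = 10:58 PM on Oct 10.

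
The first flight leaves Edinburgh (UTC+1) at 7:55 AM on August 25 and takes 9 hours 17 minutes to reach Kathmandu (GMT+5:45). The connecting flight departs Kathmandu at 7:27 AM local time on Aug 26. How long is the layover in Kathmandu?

Convert departure to UTC: 7:55 AM − 1:00 = 6:55 AM UTC on Aug 25.
Add 9 hours 17 minutes flight time → 4:12 PM UTC.
Kathmandu is UTC+5:45, so local arrival = 4:12 PM + 5:45 = 9:57 PM on Aug 25.
Layover = 7:27 AM − 9:57 PM (+1 day) = 9 hours 30 minutes.

9 hours 30 minutes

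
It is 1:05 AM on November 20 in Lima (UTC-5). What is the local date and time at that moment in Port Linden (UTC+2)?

8:05 AM on November 20

In UTC: 1:05 AM + 5:00 = 6:05 AM on Nov 20.
Port Linden is UTC+2:00: 6:05 AM + 2:00 = 8:05 AM on Nov 20.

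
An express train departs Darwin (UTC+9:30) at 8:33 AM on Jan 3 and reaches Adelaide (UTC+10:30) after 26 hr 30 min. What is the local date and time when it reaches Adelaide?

12:03 PM on Jan 4

Adelaide is 1:00 ahead of Darwin.
After 26 hours and 30 minutes it is 11:03 AM (Jan 4) in Darwin.
Shift by the zone difference: 11:03 AM + 1:00 = 12:03 PM on Jan 4 in Adelaide.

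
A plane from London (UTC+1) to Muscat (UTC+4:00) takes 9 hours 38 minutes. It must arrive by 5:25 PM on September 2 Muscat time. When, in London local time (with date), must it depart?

Target arrival in UTC: 5:25 PM − 4:00 = 1:25 PM on Sep 2.
Subtract 9 hours 38 minutes → departure 3:47 AM UTC on Sep 2.
London is UTC+1:00: 3:47 AM + 1:00 = 4:47 AM on Sep 2.

4:47 AM on Sep 2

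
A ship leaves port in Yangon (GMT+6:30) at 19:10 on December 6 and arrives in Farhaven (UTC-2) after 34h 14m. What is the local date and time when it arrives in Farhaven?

20:54 on December 7

Farhaven is 8:30 behind Yangon.
After 34 hours and 14 minutes it is 05:24 (Dec 8) in Yangon.
Shift by the zone difference: 05:24 − 8:30 = 20:54 on Dec 7 in Farhaven.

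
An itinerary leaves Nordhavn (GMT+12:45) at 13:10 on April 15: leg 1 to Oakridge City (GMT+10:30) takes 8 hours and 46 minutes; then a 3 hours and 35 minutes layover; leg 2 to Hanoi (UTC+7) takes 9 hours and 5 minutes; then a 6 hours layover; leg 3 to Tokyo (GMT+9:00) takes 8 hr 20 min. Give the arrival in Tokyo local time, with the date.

21:11 on April 16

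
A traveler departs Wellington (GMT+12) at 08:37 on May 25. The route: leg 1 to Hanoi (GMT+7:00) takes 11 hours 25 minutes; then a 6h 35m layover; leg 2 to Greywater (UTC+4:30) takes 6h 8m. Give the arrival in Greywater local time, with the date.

01:15 on May 26

Convert departure to UTC: 08:37 − 12:00 = 20:37 UTC on May 24.
Add 11 hours and 25 minutes leg 1 → 08:02 UTC (May 25).
Add 6 hours and 35 minutes layover in Hanoi → 14:37 UTC.
Add 6 hours 8 minutes leg 2 → 20:45 UTC.
Greywater is UTC+4:30, so local arrival = 20:45 + 4:30 = 01:15 on May 26.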